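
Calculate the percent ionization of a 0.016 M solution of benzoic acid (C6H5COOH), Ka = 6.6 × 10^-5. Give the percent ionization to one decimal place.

C6H5COOH ⇌ C6H5COO- + H+; let x = [H+] at equilibrium.
Solve x² + 6.6e-05x − 1.06e-06 = 0 → x = 9.95 × 10^-4 M
% ionization = x/C₀ × 100% = 9.95 × 10^-4/0.016 × 100% = 6.2%

6.2%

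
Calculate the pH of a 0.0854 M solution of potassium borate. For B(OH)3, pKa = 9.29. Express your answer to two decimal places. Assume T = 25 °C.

B(OH)4- is the conjugate base of the weak acid B(OH)3.
Ka = 10^(−9.29) = 5.13 × 10^-10
Kb = Kw/Ka = 1.0×10^-14 / 5.13 × 10^-10 = 1.95 × 10^-5
From the ICE table, Kb = [OH-]²/(0.0854 − [OH-]) = 1.95 × 10^-5.
Neglecting [OH-] in the denominator: [OH-] = √(1.95 × 10^-5 × 0.0854) = 1.29 × 10^-3 M
([OH-]/C₀ = 1.5% < 5%, so the approximation holds.)
pOH = 2.89, so pH = 14.00 − pOH = 11.11

pH = 11.11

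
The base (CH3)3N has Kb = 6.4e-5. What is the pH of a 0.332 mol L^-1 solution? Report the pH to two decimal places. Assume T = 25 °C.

pH = 11.66

(CH3)3N + H2O ⇌ (CH3)3NH+ + OH-
Kb = [OH-]²/(0.332 − [OH-]) = 6.4 × 10^-5
Since Kb ≪ C₀, [OH-] ≈ √(Kb·C₀) = 4.61 × 10^-3 M.
Check: 1.4% ionized — well under 5%, approximation valid.
pOH = −log(4.61 × 10^-3) = 2.34; pH = 14.00 − 2.34 = 11.66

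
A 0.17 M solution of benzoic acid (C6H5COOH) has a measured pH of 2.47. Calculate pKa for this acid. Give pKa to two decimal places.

pKa = 4.16

[H+] = 10^(-2.47) = 3.39 × 10^-3 M
At equilibrium [HA] = 0.17 − 3.39 × 10^-3 = 1.67 × 10^-1 M
Ka = [H+][A-]/[HA] = (3.39 × 10^-3)² / 1.67 × 10^-1 = 6.88 × 10^-5
pKa = -log(6.88 × 10^-5) = 4.16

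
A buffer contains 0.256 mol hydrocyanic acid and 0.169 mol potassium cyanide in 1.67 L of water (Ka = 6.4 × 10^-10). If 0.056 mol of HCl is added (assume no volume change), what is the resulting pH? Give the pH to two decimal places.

After neutralization: n(HCN) = 0.312 mol, n(CN-) = 0.113 mol.
pKa = −log(6.4 × 10^-10) = 9.194
Henderson–Hasselbalch with mole ratio 0.113/0.312: pH = 9.194 + (-0.441)

pH = 8.75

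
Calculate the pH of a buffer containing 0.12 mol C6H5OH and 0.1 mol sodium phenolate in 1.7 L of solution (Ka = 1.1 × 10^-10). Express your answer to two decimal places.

pKa = −log(1.1 × 10^-10) = 9.959
pH = pKa + log([A⁻]/[HA]) = 9.959 + log(0.1/0.12)
pH = 9.959 + (-0.079) = 9.88

pH = 9.88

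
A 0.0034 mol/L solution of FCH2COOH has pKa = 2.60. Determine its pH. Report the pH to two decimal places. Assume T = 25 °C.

pH = 2.72

FCH2COOH ⇌ FCH2COO- + H+
Ka = 10^(−2.60) = 2.51 × 10^-3
Let x = [H+] at equilibrium. Ka = x²/(0.0034 − x).
The 5% rule fails; solving x² + Ka·x − Ka·C₀ = 0 exactly:
x = [−0.00251 + √(0.00251² + 3.41e-05)]/2 = 1.92 × 10^-3 M
pH = −log(1.92 × 10^-3) = 2.72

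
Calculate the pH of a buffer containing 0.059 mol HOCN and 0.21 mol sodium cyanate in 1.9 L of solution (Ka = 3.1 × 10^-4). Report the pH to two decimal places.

pKa = −log(3.1 × 10^-4) = 3.509
Henderson–Hasselbalch: pH = pKa + log([OCN-]/[HOCN]) = 3.509 + log(0.21/0.059)
pH = 3.509 + (+0.551) = 4.06

pH = 4.06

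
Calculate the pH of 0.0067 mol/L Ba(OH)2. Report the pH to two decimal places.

pH = 12.13

Ba(OH)2 is a strong base (each formula unit releases 2 OH-); [OH-] = 0.0134 M.
pOH = -log(0.0134) = 1.87
pH = 14.00 - 1.87 = 12.13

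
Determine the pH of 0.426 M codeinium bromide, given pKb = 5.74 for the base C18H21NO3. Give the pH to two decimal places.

C18H22NO3+ is the conjugate acid of the weak base C18H21NO3.
Kb = 10^(−5.74) = 1.82 × 10^-6
Ka = Kw/Kb = 1.0×10^-14 / 1.82 × 10^-6 = 5.49 × 10^-9
From the ICE table, Ka = [H+]²/(0.426 − [H+]) = 5.49 × 10^-9.
Assume [H+] ≪ 0.426: [H+] ≈ √(5.49 × 10^-9 × 0.426) = 4.84 × 10^-5 M
pH = −log(4.84 × 10^-5) = 4.32

pH = 4.32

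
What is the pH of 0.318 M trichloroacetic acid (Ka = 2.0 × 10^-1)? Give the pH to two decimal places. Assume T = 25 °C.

Cl3CCOOH ⇌ Cl3CCOO- + H+
From the ICE table, Ka = x²/(0.318 − x) = 2.0 × 10^-1.
x is not negligible relative to C₀; solve x² + 0.2·x − 0.0636 = 0.
x = (−Ka + √(Ka² + 4·Ka·C₀))/2 = 1.71 × 10^-1 M
pH = −log(1.71 × 10^-1) = 0.77

pH = 0.77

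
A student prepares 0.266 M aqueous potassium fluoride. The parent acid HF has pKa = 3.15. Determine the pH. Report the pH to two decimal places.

F- is the conjugate base of the weak acid HF.
Ka = 10^(−3.15) = 7.08 × 10^-4
Kb = Kw/Ka = 1.0×10^-14 / 7.08 × 10^-4 = 1.41 × 10^-11
Kb = [OH-]²/(0.266 − [OH-]) = 1.41 × 10^-11
Assume [OH-] ≪ 0.266: [OH-] ≈ √(1.41 × 10^-11 × 0.266) = 1.94 × 10^-6 M
pOH = −log(1.94 × 10^-6) = 5.71; pH = 14.00 − 5.71 = 8.29

pH = 8.29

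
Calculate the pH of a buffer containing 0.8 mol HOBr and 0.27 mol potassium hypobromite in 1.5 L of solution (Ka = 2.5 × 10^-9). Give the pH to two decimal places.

pKa = −log(2.5 × 10^-9) = 8.602
Henderson–Hasselbalch: pH = pKa + log([OBr-]/[HOBr]) = 8.602 + log(0.27/0.8)
pH = 8.602 + (-0.472) = 8.13

pH = 8.13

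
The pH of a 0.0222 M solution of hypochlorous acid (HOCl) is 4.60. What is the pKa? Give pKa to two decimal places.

pKa = 7.55

[H+] = 10^(-4.60) = 2.51 × 10^-5 M
At equilibrium [HA] = 0.0222 − 2.51 × 10^-5 = 2.22 × 10^-2 M
Ka = [H+][A-]/[HA] = (2.51 × 10^-5)² / 2.22 × 10^-2 = 2.84 × 10^-8
pKa = -log(2.84 × 10^-8) = 7.55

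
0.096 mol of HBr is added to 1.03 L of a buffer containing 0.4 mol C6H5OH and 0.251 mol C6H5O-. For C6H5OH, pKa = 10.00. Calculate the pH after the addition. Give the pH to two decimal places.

Added H+ converts C6H5O- to C6H5OH: C6H5OH → 0.496 mol, C6H5O- → 0.155 mol.
pH = pKa + log(n_C6H5O-/n_C6H5OH) = 10.00 + log(0.155/0.496) = 10.00 + (-0.505)

pH = 9.49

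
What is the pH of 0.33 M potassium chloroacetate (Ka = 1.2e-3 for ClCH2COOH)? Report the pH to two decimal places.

pH = 8.22

ClCH2COO- is the conjugate base of the weak acid ClCH2COOH.
Kb = Kw/Ka = 1.0×10^-14 / 1.2 × 10^-3 = 8.33 × 10^-12
From the ICE table, Kb = [OH-]²/(0.33 − [OH-]) = 8.33 × 10^-12.
Assume [OH-] ≪ 0.33: [OH-] ≈ √(8.33 × 10^-12 × 0.33) = 1.66 × 10^-6 M
pOH = −log(1.66 × 10^-6) = 5.78; pH = 14.00 − 5.78 = 8.22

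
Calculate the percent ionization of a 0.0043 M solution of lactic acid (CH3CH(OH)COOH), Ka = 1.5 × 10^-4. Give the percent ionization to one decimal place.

CH3CH(OH)COOH ⇌ CH3CH(OH)COO- + H+; let x = [H+] at equilibrium.
Ka = x²/(C₀ − x); solving the quadratic gives x = 7.32 × 10^-4 M.
Fraction ionized = 7.32 × 10^-4 / 0.0043 = 0.1702 → 17.0%

17.0%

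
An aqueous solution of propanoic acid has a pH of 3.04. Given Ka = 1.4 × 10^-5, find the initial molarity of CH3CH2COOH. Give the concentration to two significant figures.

[H+] = 10^(-3.04) = 9.12 × 10^-4 M = x
Ka = x²/(C₀ − x) ⇒ C₀ = x + x²/Ka
C₀ = 9.12 × 10^-4 + (9.12 × 10^-4)²/(1.4 × 10^-5) = 6.03 × 10^-2 M

C₀ = 6.0 × 10^-2 M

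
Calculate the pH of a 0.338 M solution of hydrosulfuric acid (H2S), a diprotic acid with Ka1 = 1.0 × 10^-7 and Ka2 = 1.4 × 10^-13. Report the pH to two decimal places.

Since Ka1 ≫ Ka2, the first ionization dominates [H+].
Ka1 = x²/(0.338 − x) = 1.0 × 10^-7
x ≈ √(1.0 × 10^-7 × 0.338) = 1.84 × 10^-4 M
pH = −log(1.84 × 10^-4) = 3.74

pH = 3.74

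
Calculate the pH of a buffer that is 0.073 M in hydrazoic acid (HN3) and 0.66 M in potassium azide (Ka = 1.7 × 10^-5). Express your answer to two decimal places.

pKa = −log(1.7 × 10^-5) = 4.770
pH = pKa + log([A⁻]/[HA]) = 4.770 + log(0.66/0.073)
pH = 4.770 + (+0.956) = 5.73

pH = 5.73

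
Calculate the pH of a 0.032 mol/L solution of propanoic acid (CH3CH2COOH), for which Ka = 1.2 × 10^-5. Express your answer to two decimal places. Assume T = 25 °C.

CH3CH2COOH ⇌ CH3CH2COO- + H+
From the ICE table, Ka = x²/(0.032 − x) = 1.2 × 10^-5.
Neglecting x in the denominator: x = √(1.2 × 10^-5 × 0.032) = 6.20 × 10^-4 M
(x/C₀ = 1.9% < 5%, so the approximation holds.)
pH = −log(6.20 × 10^-4) = 3.21

pH = 3.21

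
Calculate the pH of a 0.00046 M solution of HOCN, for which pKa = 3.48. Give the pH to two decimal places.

pH = 3.59

HOCN ⇌ OCN- + H+
Ka = 10^(−3.48) = 3.31 × 10^-4
From the ICE table, Ka = [H+]²/(0.00046 − [H+]) = 3.31 × 10^-4.
[H+] is not negligible relative to C₀; solve [H+]² + 0.000331·[H+] − 1.52e-07 = 0.
[H+] = (−Ka + √(Ka² + 4·Ka·C₀))/2 = 2.58 × 10^-4 M
pH = −log[H+] = −log(2.58 × 10^-4) = 3.59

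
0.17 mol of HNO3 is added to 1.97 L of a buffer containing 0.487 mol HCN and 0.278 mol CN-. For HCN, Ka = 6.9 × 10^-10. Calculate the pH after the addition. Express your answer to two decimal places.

After neutralization: n(HCN) = 0.657 mol, n(CN-) = 0.108 mol.
pKa = −log(6.9 × 10^-10) = 9.161
pH = pKa + log(n_CN-/n_HCN) = 9.161 + log(0.108/0.657) = 9.161 + (-0.784)

pH = 8.38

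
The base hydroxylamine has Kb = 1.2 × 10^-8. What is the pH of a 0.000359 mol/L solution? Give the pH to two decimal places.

pH = 8.32

NH2OH + H2O ⇌ NH3OH+ + OH-
From the ICE table, Kb = [OH-]²/(0.000359 − [OH-]) = 1.2 × 10^-8.
Since Kb ≪ C₀, [OH-] ≈ √(Kb·C₀) = 2.08 × 10^-6 M.
pOH = −log(2.08 × 10^-6) = 5.68; pH = 14.00 − 5.68 = 8.32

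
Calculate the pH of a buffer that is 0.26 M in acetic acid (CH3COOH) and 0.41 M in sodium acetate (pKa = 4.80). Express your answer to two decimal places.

Henderson–Hasselbalch: pH = pKa + log([CH3COO-]/[CH3COOH]) = 4.80 + log(0.41/0.26)
pH = 4.80 + (+0.198) = 5.00

pH = 5.00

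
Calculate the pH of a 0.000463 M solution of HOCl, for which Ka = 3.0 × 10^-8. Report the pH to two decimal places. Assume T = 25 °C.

HOCl ⇌ OCl- + H+
Ka = x²/(0.000463 − x) = 3.0 × 10^-8
Since Ka ≪ C₀, x ≈ √(Ka·C₀) = 3.73 × 10^-6 M.
pH = −log[H+] = −log(3.73 × 10^-6) = 5.43

pH = 5.43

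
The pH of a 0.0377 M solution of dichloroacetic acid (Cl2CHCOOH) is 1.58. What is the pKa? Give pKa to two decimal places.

[H+] = 10^(-1.58) = 2.63 × 10^-2 M
At equilibrium [HA] = 0.0377 − 2.63 × 10^-2 = 1.14 × 10^-2 M
Ka = [H+][A-]/[HA] = (2.63 × 10^-2)² / 1.14 × 10^-2 = 6.07 × 10^-2
pKa = -log(6.07 × 10^-2) = 1.22

pKa = 1.22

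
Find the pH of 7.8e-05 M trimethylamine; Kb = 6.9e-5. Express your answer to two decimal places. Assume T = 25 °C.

(CH3)3N + H2O ⇌ (CH3)3NH+ + OH-
Kb = x²/(7.8e-05 − x) = 6.9 × 10^-5
Here C₀/Kb ≈ 1.13, so the small-x approximation fails. Use the quadratic:
x = (−Kb + √(Kb² + 4·Kb·C₀))/2 = 4.66 × 10^-5 M
pOH = 4.33, so pH = 14.00 − pOH = 9.67

pH = 9.67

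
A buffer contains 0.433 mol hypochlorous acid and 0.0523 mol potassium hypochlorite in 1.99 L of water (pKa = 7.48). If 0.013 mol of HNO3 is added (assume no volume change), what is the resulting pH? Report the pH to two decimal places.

After neutralization: n(HOCl) = 0.446 mol, n(OCl-) = 0.0393 mol.
pH = pKa + log([A⁻]/[HA]) = 7.48 + log(0.0393/0.446) = 7.48 -1.055

pH = 6.43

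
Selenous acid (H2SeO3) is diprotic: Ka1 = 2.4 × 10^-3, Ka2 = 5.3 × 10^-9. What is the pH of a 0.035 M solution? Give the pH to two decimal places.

Since Ka1 ≫ Ka2, the first ionization dominates [H+].
Ka1 = x²/(0.035 − x) = 2.4 × 10^-3
Solving the quadratic: x = (−Ka1 + √(Ka1² + 4·Ka1·C₀))/2 = 8.04 × 10^-3 M
pH = −log(8.04 × 10^-3) = 2.09

pH = 2.09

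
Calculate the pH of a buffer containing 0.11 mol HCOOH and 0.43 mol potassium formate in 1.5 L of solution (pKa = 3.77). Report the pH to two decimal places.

pH = pKa + log([A⁻]/[HA]) = 3.77 + log(0.43/0.11)
pH = 3.77 + (+0.592) = 4.36

pH = 4.36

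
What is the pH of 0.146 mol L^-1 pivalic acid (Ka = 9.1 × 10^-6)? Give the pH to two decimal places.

(CH3)3CCOOH ⇌ (CH3)3CCOO- + H+
Ka = [H+]²/(0.146 − [H+]) = 9.1 × 10^-6
Assume [H+] ≪ 0.146: [H+] ≈ √(9.1 × 10^-6 × 0.146) = 1.15 × 10^-3 M
([H+]/C₀ = 0.79% < 5%, so the approximation holds.)
pH = −log[H+] = −log(1.15 × 10^-3) = 2.94

pH = 2.94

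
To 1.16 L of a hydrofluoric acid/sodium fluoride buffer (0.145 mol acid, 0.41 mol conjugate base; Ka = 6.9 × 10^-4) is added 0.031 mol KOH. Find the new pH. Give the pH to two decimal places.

After neutralization: n(HF) = 0.114 mol, n(F-) = 0.441 mol.
pKa = −log(6.9 × 10^-4) = 3.161
pH = pKa + log([A⁻]/[HA]) = 3.161 + log(0.441/0.114) = 3.161 +0.588

pH = 3.75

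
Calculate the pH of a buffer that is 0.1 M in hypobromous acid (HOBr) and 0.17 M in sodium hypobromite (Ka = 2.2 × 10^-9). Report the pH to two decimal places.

pKa = −log(2.2 × 10^-9) = 8.658
Using pH = pKa + log([base]/[acid]) with [base]/[acid] = 0.17/0.1:
pH = 8.658 + (+0.230) = 8.89

pH = 8.89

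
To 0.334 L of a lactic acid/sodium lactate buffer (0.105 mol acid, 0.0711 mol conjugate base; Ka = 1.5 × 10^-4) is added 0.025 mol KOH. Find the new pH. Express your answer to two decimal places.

OH- converts CH3CH(OH)COOH to CH3CH(OH)COO-: CH3CH(OH)COOH → 0.08 mol, CH3CH(OH)COO- → 0.0961 mol.
pKa = −log(1.5 × 10^-4) = 3.824
pH = pKa + log(n_CH3CH(OH)COO-/n_CH3CH(OH)COOH) = 3.824 + log(0.0961/0.08) = 3.824 + (+0.080)

pH = 3.90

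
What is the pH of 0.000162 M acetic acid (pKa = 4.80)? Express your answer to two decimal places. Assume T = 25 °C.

CH3COOH ⇌ CH3COO- + H+
Ka = 10^(−4.80) = 1.58 × 10^-5
From the ICE table, Ka = [H+]²/(0.000162 − [H+]) = 1.58 × 10^-5.
[H+] is not negligible relative to C₀; solve [H+]² + 1.58e-05·[H+] − 2.56e-09 = 0.
[H+] = [−1.58e-05 + √(1.58e-05² + 1.02e-08)]/2 = 4.33 × 10^-5 M
pH = −log(4.33 × 10^-5) = 4.36

pH = 4.36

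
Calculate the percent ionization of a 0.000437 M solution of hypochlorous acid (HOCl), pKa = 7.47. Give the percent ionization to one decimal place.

HOCl ⇌ OCl- + H+; let x = [H+] at equilibrium.
Ka = 10^(−7.47) = 3.39 × 10^-8
x ≈ √(Ka·C₀) = √(3.39 × 10^-8 × 0.000437) = 3.85 × 10^-6 M
Fraction ionized = 3.85 × 10^-6 / 0.000437 = 0.0088 → 0.9%

0.9%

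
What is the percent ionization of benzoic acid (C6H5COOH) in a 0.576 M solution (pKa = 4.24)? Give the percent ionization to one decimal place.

C6H5COOH ⇌ C6H5COO- + H+; let x = [H+] at equilibrium.
Ka = 10^(−4.24) = 5.75 × 10^-5
x ≈ √(Ka·C₀) = √(5.75 × 10^-5 × 0.576) = 5.75 × 10^-3 M
% ionization = x/C₀ × 100% = 5.75 × 10^-3/0.576 × 100% = 1.0%

1.0%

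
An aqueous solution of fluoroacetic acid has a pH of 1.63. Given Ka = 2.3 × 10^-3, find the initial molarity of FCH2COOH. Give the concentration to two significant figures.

[H+] = 10^(-1.63) = 2.34 × 10^-2 M = x
Ka = x²/(C₀ − x) ⇒ C₀ = x + x²/Ka
C₀ = 2.34 × 10^-2 + (2.34 × 10^-2)²/(2.3 × 10^-3) = 2.61 × 10^-1 M

C₀ = 2.6 × 10^-1 M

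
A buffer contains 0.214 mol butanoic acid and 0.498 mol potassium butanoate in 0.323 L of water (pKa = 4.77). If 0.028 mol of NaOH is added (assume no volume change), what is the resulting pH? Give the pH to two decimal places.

After neutralization: n(CH3(CH2)2COOH) = 0.186 mol, n(CH3(CH2)2COO-) = 0.526 mol.
pH = pKa + log(n_CH3(CH2)2COO-/n_CH3(CH2)2COOH) = 4.77 + log(0.526/0.186) = 4.77 + (+0.451)

pH = 5.22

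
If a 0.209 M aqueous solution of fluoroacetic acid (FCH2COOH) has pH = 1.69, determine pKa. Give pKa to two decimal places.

pKa = 2.66

[H+] = 10^(-1.69) = 2.04 × 10^-2 M
At equilibrium [HA] = 0.209 − 2.04 × 10^-2 = 1.89 × 10^-1 M
Ka = [H+][A-]/[HA] = (2.04 × 10^-2)² / 1.89 × 10^-1 = 2.20 × 10^-3
pKa = -log(2.20 × 10^-3) = 2.66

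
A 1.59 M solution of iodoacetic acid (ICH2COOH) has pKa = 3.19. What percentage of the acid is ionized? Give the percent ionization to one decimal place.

ICH2COOH ⇌ ICH2COO- + H+; let x = [H+] at equilibrium.
Ka = 10^(−3.19) = 6.46 × 10^-4
x ≈ √(Ka·C₀) = √(6.46 × 10^-4 × 1.59) = 3.20 × 10^-2 M
% ionization = x/C₀ × 100% = 3.20 × 10^-2/1.59 × 100% = 2.0%

2.0%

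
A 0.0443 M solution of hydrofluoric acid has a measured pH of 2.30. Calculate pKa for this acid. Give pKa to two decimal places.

pKa = 3.19

[H+] = 10^(-2.30) = 5.01 × 10^-3 M
At equilibrium [HA] = 0.0443 − 5.01 × 10^-3 = 3.93 × 10^-2 M
Ka = [H+][A-]/[HA] = (5.01 × 10^-3)² / 3.93 × 10^-2 = 6.39 × 10^-4
pKa = -log(6.39 × 10^-4) = 3.19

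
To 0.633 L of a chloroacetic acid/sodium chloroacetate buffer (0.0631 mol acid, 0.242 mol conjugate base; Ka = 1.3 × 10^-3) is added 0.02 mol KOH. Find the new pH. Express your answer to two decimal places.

pH = 3.67

OH- converts ClCH2COOH to ClCH2COO-: ClCH2COOH → 0.0431 mol, ClCH2COO- → 0.262 mol.
pKa = −log(1.3 × 10^-3) = 2.886
Henderson–Hasselbalch with mole ratio 0.262/0.0431: pH = 2.886 + (+0.784)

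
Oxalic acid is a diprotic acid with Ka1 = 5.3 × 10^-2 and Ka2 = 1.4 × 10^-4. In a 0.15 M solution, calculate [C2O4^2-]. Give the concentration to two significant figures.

First ionization gives [H+] ≈ [HC2O4-] = 6.65 × 10^-2 M.
Second step: Ka2 = [H+][C2O4^2-]/[HC2O4-] ≈ [C2O4^2-] (since [H+] ≈ [HC2O4-]).
So [C2O4^2-] ≈ Ka2.

1.4 × 10^-4 M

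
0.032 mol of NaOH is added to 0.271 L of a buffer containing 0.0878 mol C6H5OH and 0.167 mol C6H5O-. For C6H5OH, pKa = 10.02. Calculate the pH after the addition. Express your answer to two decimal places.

OH- converts C6H5OH to C6H5O-: C6H5OH → 0.0558 mol, C6H5O- → 0.199 mol.
pH = pKa + log(n_C6H5O-/n_C6H5OH) = 10.02 + log(0.199/0.0558) = 10.02 + (+0.552)

pH = 10.57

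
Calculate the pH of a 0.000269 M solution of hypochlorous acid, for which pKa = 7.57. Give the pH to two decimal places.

HOCl ⇌ OCl- + H+
Ka = 10^(−7.57) = 2.69 × 10^-8
Ka = [H+]²/(0.000269 − [H+]) = 2.69 × 10^-8
Neglecting [H+] in the denominator: [H+] = √(2.69 × 10^-8 × 0.000269) = 2.69 × 10^-6 M
pH = −log[H+] = −log(2.69 × 10^-6) = 5.57

pH = 5.57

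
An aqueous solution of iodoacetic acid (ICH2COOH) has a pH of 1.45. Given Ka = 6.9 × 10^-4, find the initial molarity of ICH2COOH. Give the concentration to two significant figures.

[H+] = 10^(-1.45) = 3.55 × 10^-2 M = x
Ka = x²/(C₀ − x) ⇒ C₀ = x + x²/Ka
C₀ = 3.55 × 10^-2 + (3.55 × 10^-2)²/(6.9 × 10^-4) = 1.86 M

C₀ = 1.9 M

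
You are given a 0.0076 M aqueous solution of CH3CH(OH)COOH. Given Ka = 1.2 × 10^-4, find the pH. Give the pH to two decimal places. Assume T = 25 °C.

CH3CH(OH)COOH ⇌ CH3CH(OH)COO- + H+
From the ICE table, Ka = x²/(0.0076 − x) = 1.2 × 10^-4.
The 5% rule fails; solving x² + Ka·x − Ka·C₀ = 0 exactly:
x = [−0.00012 + √(0.00012² + 3.65e-06)]/2 = 8.97 × 10^-4 M
pH = −log(8.97 × 10^-4) = 3.05

pH = 3.05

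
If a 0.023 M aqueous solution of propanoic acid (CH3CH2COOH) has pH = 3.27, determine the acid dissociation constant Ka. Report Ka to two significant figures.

[H+] = 10^(-3.27) = 5.37 × 10^-4 M
At equilibrium [HA] = 0.023 − 5.37 × 10^-4 = 2.25 × 10^-2 M
Ka = [H+][A-]/[HA] = (5.37 × 10^-4)² / 2.25 × 10^-2 = 1.3 × 10^-5

Ka = 1.3 × 10^-5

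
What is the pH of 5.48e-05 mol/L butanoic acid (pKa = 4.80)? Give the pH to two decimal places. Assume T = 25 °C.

CH3(CH2)2COOH ⇌ CH3(CH2)2COO- + H+
Ka = 10^(−4.80) = 1.58 × 10^-5
Ka = x²/(5.48e-05 − x) = 1.58 × 10^-5
x is not negligible relative to C₀; solve x² + 1.58e-05·x − 8.66e-10 = 0.
x = [−1.58e-05 + √(1.58e-05² + 3.46e-09)]/2 = 2.26 × 10^-5 M
pH = −log[H+] = −log(2.26 × 10^-5) = 4.65

pH = 4.65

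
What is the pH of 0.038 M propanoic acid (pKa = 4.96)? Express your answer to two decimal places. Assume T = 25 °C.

pH = 3.19

CH3CH2COOH ⇌ CH3CH2COO- + H+
Ka = 10^(−4.96) = 1.10 × 10^-5
From the ICE table, Ka = x²/(0.038 − x) = 1.10 × 10^-5.
Neglecting x in the denominator: x = √(1.10 × 10^-5 × 0.038) = 6.47 × 10^-4 M
Check: 1.7% ionized — well under 5%, approximation valid.
pH = −log[H+] = −log(6.47 × 10^-4) = 3.19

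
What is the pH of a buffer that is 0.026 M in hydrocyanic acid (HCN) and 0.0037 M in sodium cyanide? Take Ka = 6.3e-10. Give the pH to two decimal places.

pH = 8.35

pKa = −log(6.3 × 10^-10) = 9.201
pH = pKa + log([A⁻]/[HA]) = 9.201 + log(0.0037/0.026)
pH = 9.201 + (-0.847) = 8.35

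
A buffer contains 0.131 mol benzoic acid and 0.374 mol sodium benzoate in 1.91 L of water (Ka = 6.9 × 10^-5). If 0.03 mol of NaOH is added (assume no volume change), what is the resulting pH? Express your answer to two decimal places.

OH- converts C6H5COOH to C6H5COO-: C6H5COOH → 0.101 mol, C6H5COO- → 0.404 mol.
pKa = −log(6.9 × 10^-5) = 4.161
Henderson–Hasselbalch with mole ratio 0.404/0.101: pH = 4.161 + (+0.602)

pH = 4.76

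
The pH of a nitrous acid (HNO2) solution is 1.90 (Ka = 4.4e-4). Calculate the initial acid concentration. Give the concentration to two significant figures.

[H+] = 10^(-1.90) = 1.26 × 10^-2 M = x
Ka = x²/(C₀ − x) ⇒ C₀ = x + x²/Ka
C₀ = 1.26 × 10^-2 + (1.26 × 10^-2)²/(4.4 × 10^-4) = 3.73 × 10^-1 M

C₀ = 3.7 × 10^-1 M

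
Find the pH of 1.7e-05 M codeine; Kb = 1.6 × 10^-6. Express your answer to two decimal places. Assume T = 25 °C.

C18H21NO3 + H2O ⇌ C18H22NO3+ + OH-
Kb = [OH-]²/(1.7e-05 − [OH-]) = 1.6 × 10^-6
[OH-] is not negligible relative to C₀; solve [OH-]² + 1.6e-06·[OH-] − 2.72e-11 = 0.
[OH-] = [−1.6e-06 + √(1.6e-06² + 1.09e-10)]/2 = 4.48 × 10^-6 M
pOH = 5.35, so pH = 14.00 − pOH = 8.65

pH = 8.65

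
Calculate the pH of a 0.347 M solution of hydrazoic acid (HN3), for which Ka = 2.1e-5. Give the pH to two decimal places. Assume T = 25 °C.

pH = 2.57

HN3 ⇌ N3- + H+
Ka = [H+]²/(0.347 − [H+]) = 2.1 × 10^-5
Since Ka ≪ C₀, [H+] ≈ √(Ka·C₀) = 2.70 × 10^-3 M.
pH = −log[H+] = −log(2.70 × 10^-3) = 2.57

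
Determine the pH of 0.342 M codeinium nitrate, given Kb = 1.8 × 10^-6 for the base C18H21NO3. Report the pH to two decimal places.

C18H22NO3+ is the conjugate acid of the weak base C18H21NO3.
Ka = Kw/Kb = 1.0×10^-14 / 1.8 × 10^-6 = 5.56 × 10^-9
Let x = [H+] at equilibrium. Ka = x²/(0.342 − x).
Neglecting x in the denominator: x = √(5.56 × 10^-9 × 0.342) = 4.36 × 10^-5 M
Check: 0.013% ionized — well under 5%, approximation valid.
pH = −log[H+] = −log(4.36 × 10^-5) = 4.36

pH = 4.36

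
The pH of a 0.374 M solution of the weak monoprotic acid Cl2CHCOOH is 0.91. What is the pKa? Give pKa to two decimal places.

pKa = 1.22

[H+] = 10^(-0.91) = 1.23 × 10^-1 M
At equilibrium [HA] = 0.374 − 1.23 × 10^-1 = 2.51 × 10^-1 M
Ka = [H+][A-]/[HA] = (1.23 × 10^-1)² / 2.51 × 10^-1 = 6.03 × 10^-2
pKa = -log(6.03 × 10^-2) = 1.22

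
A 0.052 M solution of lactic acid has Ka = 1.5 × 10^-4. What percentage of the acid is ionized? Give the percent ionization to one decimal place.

5.2%

CH3CH(OH)COOH ⇌ CH3CH(OH)COO- + H+; let x = [H+] at equilibrium.
Ka = x²/(C₀ − x); solving the quadratic gives x = 2.72 × 10^-3 M.
% ionization = x/C₀ × 100% = 2.72 × 10^-3/0.052 × 100% = 5.2%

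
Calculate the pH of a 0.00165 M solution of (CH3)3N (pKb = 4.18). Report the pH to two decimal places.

pH = 10.48

(CH3)3N + H2O ⇌ (CH3)3NH+ + OH-
Kb = 10^(−4.18) = 6.61 × 10^-5
From the ICE table, Kb = x²/(0.00165 − x) = 6.61 × 10^-5.
Here C₀/Kb ≈ 25, so the small-x approximation fails. Use the quadratic:
x = [−6.61e-05 + √(6.61e-05² + 4.36e-07)]/2 = 2.99 × 10^-4 M
pOH = −log(2.99 × 10^-4) = 3.52; pH = 14.00 − 3.52 = 10.48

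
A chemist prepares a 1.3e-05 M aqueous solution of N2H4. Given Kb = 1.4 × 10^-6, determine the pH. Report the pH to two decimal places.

N2H4 + H2O ⇌ N2H5+ + OH-
Kb = [OH-]²/(1.3e-05 − [OH-]) = 1.4 × 10^-6
[OH-] is not negligible relative to C₀; solve [OH-]² + 1.4e-06·[OH-] − 1.82e-11 = 0.
[OH-] = [−1.4e-06 + √(1.4e-06² + 7.28e-11)]/2 = 3.62 × 10^-6 M
pOH = −log(3.62 × 10^-6) = 5.44; pH = 14.00 − 5.44 = 8.56

pH = 8.56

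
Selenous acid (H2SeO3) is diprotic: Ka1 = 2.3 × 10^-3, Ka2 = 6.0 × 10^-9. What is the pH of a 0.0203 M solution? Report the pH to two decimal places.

Since Ka1 ≫ Ka2, the first ionization dominates [H+].
Ka1 = x²/(0.0203 − x) = 2.3 × 10^-3
Solving the quadratic: x = (−Ka1 + √(Ka1² + 4·Ka1·C₀))/2 = 5.78 × 10^-3 M
pH = −log(5.78 × 10^-3) = 2.24

pH = 2.24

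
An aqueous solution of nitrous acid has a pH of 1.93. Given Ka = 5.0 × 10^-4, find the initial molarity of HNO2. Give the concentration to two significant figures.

C₀ = 2.9 × 10^-1 M

[H+] = 10^(-1.93) = 1.17 × 10^-2 M = x
Ka = x²/(C₀ − x) ⇒ C₀ = x + x²/Ka
C₀ = 1.17 × 10^-2 + (1.17 × 10^-2)²/(5.0 × 10^-4) = 2.85 × 10^-1 M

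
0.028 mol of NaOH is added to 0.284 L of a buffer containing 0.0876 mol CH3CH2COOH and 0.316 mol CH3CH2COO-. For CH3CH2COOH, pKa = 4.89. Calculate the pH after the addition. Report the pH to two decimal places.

After neutralization: n(CH3CH2COOH) = 0.0596 mol, n(CH3CH2COO-) = 0.344 mol.
Henderson–Hasselbalch with mole ratio 0.344/0.0596: pH = 4.89 + (+0.761)

pH = 5.65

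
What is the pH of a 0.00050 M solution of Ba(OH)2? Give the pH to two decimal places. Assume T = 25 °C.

Ba(OH)2 is a strong base (each formula unit releases 2 OH-); [OH-] = 0.001 M.
pOH = -log(0.001) = 3.00
pH = 14.00 - 3.00 = 11.00

pH = 11.00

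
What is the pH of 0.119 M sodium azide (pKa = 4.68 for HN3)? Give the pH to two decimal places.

pH = 8.88

N3- is the conjugate base of the weak acid HN3.
Ka = 10^(−4.68) = 2.09 × 10^-5
Kb = Kw/Ka = 1.0×10^-14 / 2.09 × 10^-5 = 4.78 × 10^-10
From the ICE table, Kb = [OH-]²/(0.119 − [OH-]) = 4.78 × 10^-10.
Since Kb ≪ C₀, [OH-] ≈ √(Kb·C₀) = 7.54 × 10^-6 M.
Check: 0.0063% ionized — well under 5%, approximation valid.
pOH = −log(7.54 × 10^-6) = 5.12; pH = 14.00 − 5.12 = 8.88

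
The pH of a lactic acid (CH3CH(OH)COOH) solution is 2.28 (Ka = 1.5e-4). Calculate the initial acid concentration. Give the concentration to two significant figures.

[H+] = 10^(-2.28) = 5.25 × 10^-3 M = x
Ka = x²/(C₀ − x) ⇒ C₀ = x + x²/Ka
C₀ = 5.25 × 10^-3 + (5.25 × 10^-3)²/(1.5 × 10^-4) = 1.89 × 10^-1 M

C₀ = 1.9 × 10^-1 M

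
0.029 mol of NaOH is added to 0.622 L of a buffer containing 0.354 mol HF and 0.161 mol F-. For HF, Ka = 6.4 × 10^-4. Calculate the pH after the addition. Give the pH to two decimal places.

OH- converts HF to F-: HF → 0.325 mol, F- → 0.19 mol.
pKa = −log(6.4 × 10^-4) = 3.194
Henderson–Hasselbalch with mole ratio 0.19/0.325: pH = 3.194 + (-0.233)

pH = 2.96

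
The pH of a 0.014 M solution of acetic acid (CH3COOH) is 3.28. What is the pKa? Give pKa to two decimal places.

[H+] = 10^(-3.28) = 5.25 × 10^-4 M
At equilibrium [HA] = 0.014 − 5.25 × 10^-4 = 1.35 × 10^-2 M
Ka = [H+][A-]/[HA] = (5.25 × 10^-4)² / 1.35 × 10^-2 = 2.04 × 10^-5
pKa = -log(2.04 × 10^-5) = 4.69

pKa = 4.69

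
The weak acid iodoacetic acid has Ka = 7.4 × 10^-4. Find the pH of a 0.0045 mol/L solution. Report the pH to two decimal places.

ICH2COOH ⇌ ICH2COO- + H+
Ka = [H+]²/(0.0045 − [H+]) = 7.4 × 10^-4
[H+] is not negligible relative to C₀; solve [H+]² + 0.00074·[H+] − 3.33e-06 = 0.
[H+] = (−Ka + √(Ka² + 4·Ka·C₀))/2 = 1.49 × 10^-3 M
pH = −log[H+] = −log(1.49 × 10^-3) = 2.83

pH = 2.83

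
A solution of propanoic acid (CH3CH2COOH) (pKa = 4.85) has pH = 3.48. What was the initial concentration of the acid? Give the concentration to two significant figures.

[H+] = 10^(-3.48) = 3.31 × 10^-4 M = x
Ka = 10^(−4.85) = 1.41 × 10^-5
Ka = x²/(C₀ − x) ⇒ C₀ = x + x²/Ka
C₀ = 3.31 × 10^-4 + (3.31 × 10^-4)²/(1.41 × 10^-5) = 8.10 × 10^-3 M

C₀ = 8.1 × 10^-3 M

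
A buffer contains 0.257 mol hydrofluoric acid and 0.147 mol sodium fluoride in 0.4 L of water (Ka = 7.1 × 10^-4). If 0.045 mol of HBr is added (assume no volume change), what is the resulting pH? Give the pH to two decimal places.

After neutralization: n(HF) = 0.302 mol, n(F-) = 0.102 mol.
pKa = −log(7.1 × 10^-4) = 3.149
pH = pKa + log([A⁻]/[HA]) = 3.149 + log(0.102/0.302) = 3.149 -0.471

pH = 2.68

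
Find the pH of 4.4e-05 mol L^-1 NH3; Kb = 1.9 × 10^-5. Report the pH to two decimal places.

NH3 + H2O ⇌ NH4+ + OH-
Kb = [OH-]²/(4.4e-05 − [OH-]) = 1.9 × 10^-5
[OH-] is not negligible relative to C₀; solve [OH-]² + 1.9e-05·[OH-] − 8.36e-10 = 0.
[OH-] = (−Kb + √(Kb² + 4·Kb·C₀))/2 = 2.09 × 10^-5 M
pOH = −log(2.09 × 10^-5) = 4.68; pH = 14.00 − 4.68 = 9.32

pH = 9.32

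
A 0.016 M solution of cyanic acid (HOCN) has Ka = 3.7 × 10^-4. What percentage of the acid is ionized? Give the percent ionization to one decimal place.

14.1%

HOCN ⇌ OCN- + H+; let x = [H+] at equilibrium.
Solve x² + 0.00037x − 5.92e-06 = 0 → x = 2.26 × 10^-3 M
Fraction ionized = 2.26 × 10^-3 / 0.016 = 0.1412 → 14.1%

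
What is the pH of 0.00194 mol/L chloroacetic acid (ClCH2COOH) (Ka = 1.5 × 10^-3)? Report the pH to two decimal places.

pH = 2.95

ClCH2COOH ⇌ ClCH2COO- + H+
Ka = x²/(0.00194 − x) = 1.5 × 10^-3
x is not negligible relative to C₀; solve x² + 0.0015·x − 2.91e-06 = 0.
x = [−0.0015 + √(0.0015² + 1.16e-05)]/2 = 1.11 × 10^-3 M
pH = −log[H+] = −log(1.11 × 10^-3) = 2.95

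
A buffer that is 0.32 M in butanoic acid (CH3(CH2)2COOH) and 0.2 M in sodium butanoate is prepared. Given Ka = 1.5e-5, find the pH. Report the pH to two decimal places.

pKa = −log(1.5 × 10^-5) = 4.824
pH = pKa + log([A⁻]/[HA]) = 4.824 + log(0.2/0.32)
pH = 4.824 + (-0.204) = 4.62

pH = 4.62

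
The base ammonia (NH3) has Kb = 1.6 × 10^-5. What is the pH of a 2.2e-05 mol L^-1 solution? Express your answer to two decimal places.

NH3 + H2O ⇌ NH4+ + OH-
From the ICE table, Kb = [OH-]²/(2.2e-05 − [OH-]) = 1.6 × 10^-5.
[OH-] is not negligible relative to C₀; solve [OH-]² + 1.6e-05·[OH-] − 3.52e-10 = 0.
[OH-] = (−Kb + √(Kb² + 4·Kb·C₀))/2 = 1.24 × 10^-5 M
pOH = −log(1.24 × 10^-5) = 4.91; pH = 14.00 − 4.91 = 9.09

pH = 9.09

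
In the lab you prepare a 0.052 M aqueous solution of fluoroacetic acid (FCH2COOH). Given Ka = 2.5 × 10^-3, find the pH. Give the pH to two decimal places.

pH = 1.99

FCH2COOH ⇌ FCH2COO- + H+
Ka = x²/(0.052 − x) = 2.5 × 10^-3
x is not negligible relative to C₀; solve x² + 0.0025·x − 0.00013 = 0.
x = (−Ka + √(Ka² + 4·Ka·C₀))/2 = 1.02 × 10^-2 M
pH = −log(1.02 × 10^-2) = 1.99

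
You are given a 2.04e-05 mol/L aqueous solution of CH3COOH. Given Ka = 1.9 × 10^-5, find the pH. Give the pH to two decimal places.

CH3COOH ⇌ CH3COO- + H+
Ka = x²/(2.04e-05 − x) = 1.9 × 10^-5
Here C₀/Ka ≈ 1.07, so the small-x approximation fails. Use the quadratic:
x = (−Ka + √(Ka² + 4·Ka·C₀))/2 = 1.24 × 10^-5 M
pH = −log(1.24 × 10^-5) = 4.91

pH = 4.91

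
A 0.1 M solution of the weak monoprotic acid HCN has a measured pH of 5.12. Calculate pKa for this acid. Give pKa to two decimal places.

pKa = 9.24

[H+] = 10^(-5.12) = 7.59 × 10^-6 M
At equilibrium [HA] = 0.1 − 7.59 × 10^-6 = 1.00 × 10^-1 M
Ka = [H+][A-]/[HA] = (7.59 × 10^-6)² / 1.00 × 10^-1 = 5.76 × 10^-10
pKa = -log(5.76 × 10^-10) = 9.24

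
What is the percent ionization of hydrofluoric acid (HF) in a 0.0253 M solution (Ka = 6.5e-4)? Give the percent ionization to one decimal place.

HF ⇌ F- + H+; let x = [H+] at equilibrium.
Ka = x²/(C₀ − x); solving the quadratic gives x = 3.74 × 10^-3 M.
% ionization = x/C₀ × 100% = 3.74 × 10^-3/0.0253 × 100% = 14.8%

14.8%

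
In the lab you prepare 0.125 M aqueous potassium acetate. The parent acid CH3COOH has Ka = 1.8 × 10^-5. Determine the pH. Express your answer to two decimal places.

pH = 8.92

CH3COO- is the conjugate base of the weak acid CH3COOH.
Kb = Kw/Ka = 1.0×10^-14 / 1.8 × 10^-5 = 5.56 × 10^-10
From the ICE table, Kb = [OH-]²/(0.125 − [OH-]) = 5.56 × 10^-10.
Assume [OH-] ≪ 0.125: [OH-] ≈ √(5.56 × 10^-10 × 0.125) = 8.34 × 10^-6 M
Check: 0.0067% ionized — well under 5%, approximation valid.
pOH = 5.08, so pH = 14.00 − pOH = 8.92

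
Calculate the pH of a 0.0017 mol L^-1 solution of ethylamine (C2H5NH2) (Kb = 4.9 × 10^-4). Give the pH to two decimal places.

C2H5NH2 + H2O ⇌ C2H5NH3+ + OH-
Let x = [OH-] at equilibrium. Kb = x²/(0.0017 − x).
x is not negligible relative to C₀; solve x² + 0.00049·x − 8.33e-07 = 0.
x = [−0.00049 + √(0.00049² + 3.33e-06)]/2 = 7.00 × 10^-4 M
pOH = 3.15, so pH = 14.00 − pOH = 10.85

pH = 10.85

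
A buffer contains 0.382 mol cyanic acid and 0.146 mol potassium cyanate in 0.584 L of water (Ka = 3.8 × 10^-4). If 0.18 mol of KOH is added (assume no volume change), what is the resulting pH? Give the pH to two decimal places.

OH- converts HOCN to OCN-: HOCN → 0.202 mol, OCN- → 0.326 mol.
pKa = −log(3.8 × 10^-4) = 3.420
Henderson–Hasselbalch with mole ratio 0.326/0.202: pH = 3.420 + (+0.208)

pH = 3.63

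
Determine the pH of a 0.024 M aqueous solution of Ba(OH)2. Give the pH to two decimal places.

pH = 12.68

Ba(OH)2 is a strong base (each formula unit releases 2 OH-); [OH-] = 0.048 M.
pOH = -log(0.048) = 1.32
pH = 14.00 - 1.32 = 12.68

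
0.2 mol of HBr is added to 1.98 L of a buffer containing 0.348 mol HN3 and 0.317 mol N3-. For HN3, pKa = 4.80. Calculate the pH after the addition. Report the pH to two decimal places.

pH = 4.13

Added H+ converts N3- to HN3: HN3 → 0.548 mol, N3- → 0.117 mol.
Henderson–Hasselbalch with mole ratio 0.117/0.548: pH = 4.80 + (-0.671)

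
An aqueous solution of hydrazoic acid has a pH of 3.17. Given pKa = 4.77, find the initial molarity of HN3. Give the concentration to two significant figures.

[H+] = 10^(-3.17) = 6.76 × 10^-4 M = x
Ka = 10^(−4.77) = 1.70 × 10^-5
Ka = x²/(C₀ − x) ⇒ C₀ = x + x²/Ka
C₀ = 6.76 × 10^-4 + (6.76 × 10^-4)²/(1.70 × 10^-5) = 2.76 × 10^-2 M

C₀ = 2.8 × 10^-2 M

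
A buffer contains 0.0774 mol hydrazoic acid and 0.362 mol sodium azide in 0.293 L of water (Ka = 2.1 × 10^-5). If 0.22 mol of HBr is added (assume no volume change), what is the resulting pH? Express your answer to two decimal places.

pH = 4.36

After neutralization: n(HN3) = 0.297 mol, n(N3-) = 0.142 mol.
pKa = −log(2.1 × 10^-5) = 4.678
pH = pKa + log([A⁻]/[HA]) = 4.678 + log(0.142/0.297) = 4.678 -0.320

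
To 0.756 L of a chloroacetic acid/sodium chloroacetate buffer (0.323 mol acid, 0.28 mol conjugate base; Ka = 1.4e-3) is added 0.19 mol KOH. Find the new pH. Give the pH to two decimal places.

pH = 3.40

After neutralization: n(ClCH2COOH) = 0.133 mol, n(ClCH2COO-) = 0.47 mol.
pKa = −log(1.4 × 10^-3) = 2.854
pH = pKa + log([A⁻]/[HA]) = 2.854 + log(0.47/0.133) = 2.854 +0.548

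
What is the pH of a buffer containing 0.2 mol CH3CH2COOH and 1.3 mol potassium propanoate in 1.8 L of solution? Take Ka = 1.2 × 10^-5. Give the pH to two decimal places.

pH = 5.73

pKa = −log(1.2 × 10^-5) = 4.921
Henderson–Hasselbalch: pH = pKa + log([CH3CH2COO-]/[CH3CH2COOH]) = 4.921 + log(1.3/0.2)
pH = 4.921 + (+0.813) = 5.73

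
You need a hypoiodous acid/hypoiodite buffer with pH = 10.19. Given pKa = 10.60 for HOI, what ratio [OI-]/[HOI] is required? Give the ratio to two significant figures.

ratio = 0.39

pH = pKa + log(r) ⇒ log(r) = 10.19 − 10.60 = -0.41
r = [OI-]/[HOI] = 10^(-0.41) = 0.389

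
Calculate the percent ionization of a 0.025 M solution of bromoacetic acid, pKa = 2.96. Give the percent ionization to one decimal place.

18.9%

BrCH2COOH ⇌ BrCH2COO- + H+; let x = [H+] at equilibrium.
Ka = 10^(−2.96) = 1.10 × 10^-3
Ka = x²/(C₀ − x); solving the quadratic gives x = 4.72 × 10^-3 M.
Fraction ionized = 4.72 × 10^-3 / 0.025 = 0.1888 → 18.9%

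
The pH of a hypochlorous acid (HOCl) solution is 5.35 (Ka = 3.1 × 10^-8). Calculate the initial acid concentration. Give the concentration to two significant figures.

C₀ = 6.5 × 10^-4 M

[H+] = 10^(-5.35) = 4.47 × 10^-6 M = x
Ka = x²/(C₀ − x) ⇒ C₀ = x + x²/Ka
C₀ = 4.47 × 10^-6 + (4.47 × 10^-6)²/(3.1 × 10^-8) = 6.49 × 10^-4 M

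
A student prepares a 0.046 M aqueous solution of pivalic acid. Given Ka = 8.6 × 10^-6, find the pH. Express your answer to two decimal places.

pH = 3.20

(CH3)3CCOOH ⇌ (CH3)3CCOO- + H+
Ka = x²/(0.046 − x) = 8.6 × 10^-6
Since Ka ≪ C₀, x ≈ √(Ka·C₀) = 6.29 × 10^-4 M.
pH = −log[H+] = −log(6.29 × 10^-4) = 3.20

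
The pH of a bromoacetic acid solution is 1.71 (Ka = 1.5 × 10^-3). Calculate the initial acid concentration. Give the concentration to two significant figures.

[H+] = 10^(-1.71) = 1.95 × 10^-2 M = x
Ka = x²/(C₀ − x) ⇒ C₀ = x + x²/Ka
C₀ = 1.95 × 10^-2 + (1.95 × 10^-2)²/(1.5 × 10^-3) = 2.73 × 10^-1 M

C₀ = 2.7 × 10^-1 M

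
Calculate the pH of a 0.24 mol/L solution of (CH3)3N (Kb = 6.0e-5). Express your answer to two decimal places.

(CH3)3N + H2O ⇌ (CH3)3NH+ + OH-
From the ICE table, Kb = [OH-]²/(0.24 − [OH-]) = 6.0 × 10^-5.
Since Kb ≪ C₀, [OH-] ≈ √(Kb·C₀) = 3.79 × 10^-3 M.
([OH-]/C₀ = 1.6% < 5%, so the approximation holds.)
pOH = −log(3.79 × 10^-3) = 2.42; pH = 14.00 − 2.42 = 11.58

pH = 11.58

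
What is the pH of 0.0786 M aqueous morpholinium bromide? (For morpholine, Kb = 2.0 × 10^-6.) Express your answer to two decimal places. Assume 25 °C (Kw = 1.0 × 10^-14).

C4H8ONH2+ is the conjugate acid of the weak base C4H8ONH.
Ka = Kw/Kb = 1.0×10^-14 / 2.0 × 10^-6 = 5.00 × 10^-9
Let x = [H+] at equilibrium. Ka = x²/(0.0786 − x).
Assume x ≪ 0.0786: x ≈ √(5.00 × 10^-9 × 0.0786) = 1.98 × 10^-5 M
Check: 0.025% ionized — well under 5%, approximation valid.
pH = −log[H+] = −log(1.98 × 10^-5) = 4.70

pH = 4.70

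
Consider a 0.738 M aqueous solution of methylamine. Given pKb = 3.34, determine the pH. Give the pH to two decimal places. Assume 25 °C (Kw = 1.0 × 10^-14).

pH = 12.26

CH3NH2 + H2O ⇌ CH3NH3+ + OH-
Kb = 10^(−3.34) = 4.57 × 10^-4
Kb = x²/(0.738 − x) = 4.57 × 10^-4
Assume x ≪ 0.738: x ≈ √(4.57 × 10^-4 × 0.738) = 1.84 × 10^-2 M
Check: 2.5% ionized — well under 5%, approximation valid.
pOH = 1.74, so pH = 14.00 − pOH = 12.26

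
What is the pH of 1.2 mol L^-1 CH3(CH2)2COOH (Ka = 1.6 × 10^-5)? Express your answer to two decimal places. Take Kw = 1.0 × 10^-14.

CH3(CH2)2COOH ⇌ CH3(CH2)2COO- + H+
From the ICE table, Ka = x²/(1.2 − x) = 1.6 × 10^-5.
Since Ka ≪ C₀, x ≈ √(Ka·C₀) = 4.38 × 10^-3 M.
Check: 0.37% ionized — well under 5%, approximation valid.
pH = −log(4.38 × 10^-3) = 2.36

pH = 2.36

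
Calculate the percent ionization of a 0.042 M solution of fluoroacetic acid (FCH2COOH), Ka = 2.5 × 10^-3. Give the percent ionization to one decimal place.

21.6%

FCH2COOH ⇌ FCH2COO- + H+; let x = [H+] at equilibrium.
Solve x² + 0.0025x − 0.000105 = 0 → x = 9.07 × 10^-3 M
% ionization = x/C₀ × 100% = 9.07 × 10^-3/0.042 × 100% = 21.6%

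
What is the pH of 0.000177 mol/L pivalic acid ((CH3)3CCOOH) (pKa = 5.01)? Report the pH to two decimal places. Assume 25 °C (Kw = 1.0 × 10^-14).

(CH3)3CCOOH ⇌ (CH3)3CCOO- + H+
Ka = 10^(−5.01) = 9.77 × 10^-6
From the ICE table, Ka = [H+]²/(0.000177 − [H+]) = 9.77 × 10^-6.
[H+] is not negligible relative to C₀; solve [H+]² + 9.77e-06·[H+] − 1.73e-09 = 0.
[H+] = (−Ka + √(Ka² + 4·Ka·C₀))/2 = 3.70 × 10^-5 M
pH = −log(3.70 × 10^-5) = 4.43

pH = 4.43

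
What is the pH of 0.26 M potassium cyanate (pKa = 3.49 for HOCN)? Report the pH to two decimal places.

OCN- is the conjugate base of the weak acid HOCN.
Ka = 10^(−3.49) = 3.24 × 10^-4
Kb = Kw/Ka = 1.0×10^-14 / 3.24 × 10^-4 = 3.09 × 10^-11
From the ICE table, Kb = x²/(0.26 − x) = 3.09 × 10^-11.
Assume x ≪ 0.26: x ≈ √(3.09 × 10^-11 × 0.26) = 2.83 × 10^-6 M
(x/C₀ = 0.0011% < 5%, so the approximation holds.)
pOH = 5.55, so pH = 14.00 − pOH = 8.45

pH = 8.45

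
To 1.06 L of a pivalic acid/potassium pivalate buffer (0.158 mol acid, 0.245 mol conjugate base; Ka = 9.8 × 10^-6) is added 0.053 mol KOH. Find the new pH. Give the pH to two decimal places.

OH- converts (CH3)3CCOOH to (CH3)3CCOO-: (CH3)3CCOOH → 0.105 mol, (CH3)3CCOO- → 0.298 mol.
pKa = −log(9.8 × 10^-6) = 5.009
Henderson–Hasselbalch with mole ratio 0.298/0.105: pH = 5.009 + (+0.453)

pH = 5.46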